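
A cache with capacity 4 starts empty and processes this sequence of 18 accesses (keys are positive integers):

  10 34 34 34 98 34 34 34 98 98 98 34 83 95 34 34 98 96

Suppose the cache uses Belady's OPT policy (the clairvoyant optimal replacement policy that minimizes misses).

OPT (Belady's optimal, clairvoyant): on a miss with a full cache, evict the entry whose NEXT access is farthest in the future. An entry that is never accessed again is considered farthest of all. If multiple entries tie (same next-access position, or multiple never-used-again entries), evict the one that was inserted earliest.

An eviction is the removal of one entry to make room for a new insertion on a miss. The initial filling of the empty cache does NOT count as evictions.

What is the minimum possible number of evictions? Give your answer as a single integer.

OPT (Belady) simulation (capacity=4):
  1. access 10: MISS. Cache: [10]
  2. access 34: MISS. Cache: [10 34]
  3. access 34: HIT. Next use of 34: step 4. Cache: [10 34]
  4. access 34: HIT. Next use of 34: step 6. Cache: [10 34]
  5. access 98: MISS. Cache: [10 34 98]
  6. access 34: HIT. Next use of 34: step 7. Cache: [10 34 98]
  7. access 34: HIT. Next use of 34: step 8. Cache: [10 34 98]
  8. access 34: HIT. Next use of 34: step 12. Cache: [10 34 98]
  9. access 98: HIT. Next use of 98: step 10. Cache: [10 34 98]
  10. access 98: HIT. Next use of 98: step 11. Cache: [10 34 98]
  11. access 98: HIT. Next use of 98: step 17. Cache: [10 34 98]
  12. access 34: HIT. Next use of 34: step 15. Cache: [10 34 98]
  13. access 83: MISS. Cache: [10 34 98 83]
  14. access 95: MISS, evict 10 (next use: never). Cache: [34 98 83 95]
  15. access 34: HIT. Next use of 34: step 16. Cache: [34 98 83 95]
  16. access 34: HIT. Next use of 34: never. Cache: [34 98 83 95]
  17. access 98: HIT. Next use of 98: never. Cache: [34 98 83 95]
  18. access 96: MISS, evict 34 (next use: never). Cache: [98 83 95 96]
Total: 12 hits, 6 misses, 2 evictions

Answer: 2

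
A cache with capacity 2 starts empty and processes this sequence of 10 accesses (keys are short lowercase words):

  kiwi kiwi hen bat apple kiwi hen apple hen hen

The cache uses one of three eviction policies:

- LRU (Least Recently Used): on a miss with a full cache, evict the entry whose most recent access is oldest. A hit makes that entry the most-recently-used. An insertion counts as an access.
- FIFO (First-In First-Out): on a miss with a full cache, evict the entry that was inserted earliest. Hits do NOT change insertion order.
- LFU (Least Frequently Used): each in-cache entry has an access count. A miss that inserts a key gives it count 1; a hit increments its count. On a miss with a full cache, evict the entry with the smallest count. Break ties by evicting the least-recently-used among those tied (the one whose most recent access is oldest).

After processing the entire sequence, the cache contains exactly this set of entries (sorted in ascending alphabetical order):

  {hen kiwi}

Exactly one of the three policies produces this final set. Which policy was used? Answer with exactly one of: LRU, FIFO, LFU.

Answer: LFU

Derivation:
Simulating under each policy and comparing final sets:
  LRU: final set = {apple hen} -> differs
  FIFO: final set = {apple hen} -> differs
  LFU: final set = {hen kiwi} -> MATCHES target
Only LFU produces the target set.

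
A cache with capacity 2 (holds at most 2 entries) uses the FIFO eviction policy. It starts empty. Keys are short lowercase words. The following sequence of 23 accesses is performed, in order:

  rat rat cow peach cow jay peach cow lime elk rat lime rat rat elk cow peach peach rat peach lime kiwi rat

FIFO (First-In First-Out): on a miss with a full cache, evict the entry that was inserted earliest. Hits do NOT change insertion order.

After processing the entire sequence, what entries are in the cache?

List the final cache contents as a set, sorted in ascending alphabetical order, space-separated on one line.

Answer: kiwi rat

Derivation:
FIFO simulation (capacity=2):
  1. access rat: MISS. Cache (old->new): [rat]
  2. access rat: HIT. Cache (old->new): [rat]
  3. access cow: MISS. Cache (old->new): [rat cow]
  4. access peach: MISS, evict rat. Cache (old->new): [cow peach]
  5. access cow: HIT. Cache (old->new): [cow peach]
  6. access jay: MISS, evict cow. Cache (old->new): [peach jay]
  7. access peach: HIT. Cache (old->new): [peach jay]
  8. access cow: MISS, evict peach. Cache (old->new): [jay cow]
  9. access lime: MISS, evict jay. Cache (old->new): [cow lime]
  10. access elk: MISS, evict cow. Cache (old->new): [lime elk]
  11. access rat: MISS, evict lime. Cache (old->new): [elk rat]
  12. access lime: MISS, evict elk. Cache (old->new): [rat lime]
  13. access rat: HIT. Cache (old->new): [rat lime]
  14. access rat: HIT. Cache (old->new): [rat lime]
  15. access elk: MISS, evict rat. Cache (old->new): [lime elk]
  16. access cow: MISS, evict lime. Cache (old->new): [elk cow]
  17. access peach: MISS, evict elk. Cache (old->new): [cow peach]
  18. access peach: HIT. Cache (old->new): [cow peach]
  19. access rat: MISS, evict cow. Cache (old->new): [peach rat]
  20. access peach: HIT. Cache (old->new): [peach rat]
  21. access lime: MISS, evict peach. Cache (old->new): [rat lime]
  22. access kiwi: MISS, evict rat. Cache (old->new): [lime kiwi]
  23. access rat: MISS, evict lime. Cache (old->new): [kiwi rat]
Total: 7 hits, 16 misses, 14 evictions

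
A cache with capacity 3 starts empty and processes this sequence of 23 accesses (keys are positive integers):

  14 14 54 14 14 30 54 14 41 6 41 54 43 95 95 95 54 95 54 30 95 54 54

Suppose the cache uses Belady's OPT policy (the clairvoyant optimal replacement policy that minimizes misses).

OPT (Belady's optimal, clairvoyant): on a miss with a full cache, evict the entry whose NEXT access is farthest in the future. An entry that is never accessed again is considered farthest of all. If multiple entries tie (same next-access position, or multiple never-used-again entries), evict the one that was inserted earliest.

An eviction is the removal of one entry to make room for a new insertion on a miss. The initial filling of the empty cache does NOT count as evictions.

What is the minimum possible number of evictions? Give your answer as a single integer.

OPT (Belady) simulation (capacity=3):
  1. access 14: MISS. Cache: [14]
  2. access 14: HIT. Next use of 14: step 4. Cache: [14]
  3. access 54: MISS. Cache: [14 54]
  4. access 14: HIT. Next use of 14: step 5. Cache: [14 54]
  5. access 14: HIT. Next use of 14: step 8. Cache: [14 54]
  6. access 30: MISS. Cache: [14 54 30]
  7. access 54: HIT. Next use of 54: step 12. Cache: [14 54 30]
  8. access 14: HIT. Next use of 14: never. Cache: [14 54 30]
  9. access 41: MISS, evict 14 (next use: never). Cache: [54 30 41]
  10. access 6: MISS, evict 30 (next use: step 20). Cache: [54 41 6]
  11. access 41: HIT. Next use of 41: never. Cache: [54 41 6]
  12. access 54: HIT. Next use of 54: step 17. Cache: [54 41 6]
  13. access 43: MISS, evict 41 (next use: never). Cache: [54 6 43]
  14. access 95: MISS, evict 6 (next use: never). Cache: [54 43 95]
  15. access 95: HIT. Next use of 95: step 16. Cache: [54 43 95]
  16. access 95: HIT. Next use of 95: step 18. Cache: [54 43 95]
  17. access 54: HIT. Next use of 54: step 19. Cache: [54 43 95]
  18. access 95: HIT. Next use of 95: step 21. Cache: [54 43 95]
  19. access 54: HIT. Next use of 54: step 22. Cache: [54 43 95]
  20. access 30: MISS, evict 43 (next use: never). Cache: [54 95 30]
  21. access 95: HIT. Next use of 95: never. Cache: [54 95 30]
  22. access 54: HIT. Next use of 54: step 23. Cache: [54 95 30]
  23. access 54: HIT. Next use of 54: never. Cache: [54 95 30]
Total: 15 hits, 8 misses, 5 evictions

Answer: 5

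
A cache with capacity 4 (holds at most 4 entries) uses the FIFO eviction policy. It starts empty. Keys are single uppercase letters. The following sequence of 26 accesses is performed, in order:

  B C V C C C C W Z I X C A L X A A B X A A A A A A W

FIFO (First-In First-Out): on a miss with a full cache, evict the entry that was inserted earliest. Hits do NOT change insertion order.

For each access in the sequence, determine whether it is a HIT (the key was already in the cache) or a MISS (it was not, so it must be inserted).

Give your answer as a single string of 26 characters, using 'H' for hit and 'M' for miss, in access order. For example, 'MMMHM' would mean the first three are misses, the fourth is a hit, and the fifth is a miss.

Answer: MMMHHHHMMMMMMMHHHMMHHHHHHM

Derivation:
FIFO simulation (capacity=4):
  1. access B: MISS. Cache (old->new): [B]
  2. access C: MISS. Cache (old->new): [B C]
  3. access V: MISS. Cache (old->new): [B C V]
  4. access C: HIT. Cache (old->new): [B C V]
  5. access C: HIT. Cache (old->new): [B C V]
  6. access C: HIT. Cache (old->new): [B C V]
  7. access C: HIT. Cache (old->new): [B C V]
  8. access W: MISS. Cache (old->new): [B C V W]
  9. access Z: MISS, evict B. Cache (old->new): [C V W Z]
  10. access I: MISS, evict C. Cache (old->new): [V W Z I]
  11. access X: MISS, evict V. Cache (old->new): [W Z I X]
  12. access C: MISS, evict W. Cache (old->new): [Z I X C]
  13. access A: MISS, evict Z. Cache (old->new): [I X C A]
  14. access L: MISS, evict I. Cache (old->new): [X C A L]
  15. access X: HIT. Cache (old->new): [X C A L]
  16. access A: HIT. Cache (old->new): [X C A L]
  17. access A: HIT. Cache (old->new): [X C A L]
  18. access B: MISS, evict X. Cache (old->new): [C A L B]
  19. access X: MISS, evict C. Cache (old->new): [A L B X]
  20. access A: HIT. Cache (old->new): [A L B X]
  21. access A: HIT. Cache (old->new): [A L B X]
  22. access A: HIT. Cache (old->new): [A L B X]
  23. access A: HIT. Cache (old->new): [A L B X]
  24. access A: HIT. Cache (old->new): [A L B X]
  25. access A: HIT. Cache (old->new): [A L B X]
  26. access W: MISS, evict A. Cache (old->new): [L B X W]
Total: 13 hits, 13 misses, 9 evictions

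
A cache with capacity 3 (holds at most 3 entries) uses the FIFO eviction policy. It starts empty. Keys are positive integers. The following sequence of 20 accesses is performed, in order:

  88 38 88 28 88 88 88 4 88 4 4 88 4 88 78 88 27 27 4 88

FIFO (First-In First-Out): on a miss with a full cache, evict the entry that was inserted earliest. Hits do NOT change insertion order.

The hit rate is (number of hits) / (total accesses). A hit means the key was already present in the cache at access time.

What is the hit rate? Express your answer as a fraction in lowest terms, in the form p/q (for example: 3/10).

FIFO simulation (capacity=3):
  1. access 88: MISS. Cache (old->new): [88]
  2. access 38: MISS. Cache (old->new): [88 38]
  3. access 88: HIT. Cache (old->new): [88 38]
  4. access 28: MISS. Cache (old->new): [88 38 28]
  5. access 88: HIT. Cache (old->new): [88 38 28]
  6. access 88: HIT. Cache (old->new): [88 38 28]
  7. access 88: HIT. Cache (old->new): [88 38 28]
  8. access 4: MISS, evict 88. Cache (old->new): [38 28 4]
  9. access 88: MISS, evict 38. Cache (old->new): [28 4 88]
  10. access 4: HIT. Cache (old->new): [28 4 88]
  11. access 4: HIT. Cache (old->new): [28 4 88]
  12. access 88: HIT. Cache (old->new): [28 4 88]
  13. access 4: HIT. Cache (old->new): [28 4 88]
  14. access 88: HIT. Cache (old->new): [28 4 88]
  15. access 78: MISS, evict 28. Cache (old->new): [4 88 78]
  16. access 88: HIT. Cache (old->new): [4 88 78]
  17. access 27: MISS, evict 4. Cache (old->new): [88 78 27]
  18. access 27: HIT. Cache (old->new): [88 78 27]
  19. access 4: MISS, evict 88. Cache (old->new): [78 27 4]
  20. access 88: MISS, evict 78. Cache (old->new): [27 4 88]
Total: 11 hits, 9 misses, 6 evictions

Hit rate = 11/20

Answer: 11/20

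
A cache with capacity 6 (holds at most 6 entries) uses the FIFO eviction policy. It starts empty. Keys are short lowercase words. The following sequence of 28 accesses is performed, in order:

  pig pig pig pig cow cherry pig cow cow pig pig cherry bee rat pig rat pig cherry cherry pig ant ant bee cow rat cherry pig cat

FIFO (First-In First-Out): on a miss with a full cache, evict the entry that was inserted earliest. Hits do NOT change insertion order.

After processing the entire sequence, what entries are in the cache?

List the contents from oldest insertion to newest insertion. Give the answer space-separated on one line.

FIFO simulation (capacity=6):
  1. access pig: MISS. Cache (old->new): [pig]
  2. access pig: HIT. Cache (old->new): [pig]
  3. access pig: HIT. Cache (old->new): [pig]
  4. access pig: HIT. Cache (old->new): [pig]
  5. access cow: MISS. Cache (old->new): [pig cow]
  6. access cherry: MISS. Cache (old->new): [pig cow cherry]
  7. access pig: HIT. Cache (old->new): [pig cow cherry]
  8. access cow: HIT. Cache (old->new): [pig cow cherry]
  9. access cow: HIT. Cache (old->new): [pig cow cherry]
  10. access pig: HIT. Cache (old->new): [pig cow cherry]
  11. access pig: HIT. Cache (old->new): [pig cow cherry]
  12. access cherry: HIT. Cache (old->new): [pig cow cherry]
  13. access bee: MISS. Cache (old->new): [pig cow cherry bee]
  14. access rat: MISS. Cache (old->new): [pig cow cherry bee rat]
  15. access pig: HIT. Cache (old->new): [pig cow cherry bee rat]
  16. access rat: HIT. Cache (old->new): [pig cow cherry bee rat]
  17. access pig: HIT. Cache (old->new): [pig cow cherry bee rat]
  18. access cherry: HIT. Cache (old->new): [pig cow cherry bee rat]
  19. access cherry: HIT. Cache (old->new): [pig cow cherry bee rat]
  20. access pig: HIT. Cache (old->new): [pig cow cherry bee rat]
  21. access ant: MISS. Cache (old->new): [pig cow cherry bee rat ant]
  22. access ant: HIT. Cache (old->new): [pig cow cherry bee rat ant]
  23. access bee: HIT. Cache (old->new): [pig cow cherry bee rat ant]
  24. access cow: HIT. Cache (old->new): [pig cow cherry bee rat ant]
  25. access rat: HIT. Cache (old->new): [pig cow cherry bee rat ant]
  26. access cherry: HIT. Cache (old->new): [pig cow cherry bee rat ant]
  27. access pig: HIT. Cache (old->new): [pig cow cherry bee rat ant]
  28. access cat: MISS, evict pig. Cache (old->new): [cow cherry bee rat ant cat]
Total: 21 hits, 7 misses, 1 evictions

Answer: cow cherry bee rat ant cat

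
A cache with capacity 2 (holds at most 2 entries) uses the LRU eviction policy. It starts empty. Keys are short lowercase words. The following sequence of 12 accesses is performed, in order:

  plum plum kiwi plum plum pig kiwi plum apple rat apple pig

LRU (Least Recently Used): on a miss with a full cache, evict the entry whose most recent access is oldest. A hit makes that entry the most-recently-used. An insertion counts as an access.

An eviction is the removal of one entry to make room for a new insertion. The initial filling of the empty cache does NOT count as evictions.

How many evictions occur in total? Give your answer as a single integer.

LRU simulation (capacity=2):
  1. access plum: MISS. Cache (LRU->MRU): [plum]
  2. access plum: HIT. Cache (LRU->MRU): [plum]
  3. access kiwi: MISS. Cache (LRU->MRU): [plum kiwi]
  4. access plum: HIT. Cache (LRU->MRU): [kiwi plum]
  5. access plum: HIT. Cache (LRU->MRU): [kiwi plum]
  6. access pig: MISS, evict kiwi. Cache (LRU->MRU): [plum pig]
  7. access kiwi: MISS, evict plum. Cache (LRU->MRU): [pig kiwi]
  8. access plum: MISS, evict pig. Cache (LRU->MRU): [kiwi plum]
  9. access apple: MISS, evict kiwi. Cache (LRU->MRU): [plum apple]
  10. access rat: MISS, evict plum. Cache (LRU->MRU): [apple rat]
  11. access apple: HIT. Cache (LRU->MRU): [rat apple]
  12. access pig: MISS, evict rat. Cache (LRU->MRU): [apple pig]
Total: 4 hits, 8 misses, 6 evictions

Answer: 6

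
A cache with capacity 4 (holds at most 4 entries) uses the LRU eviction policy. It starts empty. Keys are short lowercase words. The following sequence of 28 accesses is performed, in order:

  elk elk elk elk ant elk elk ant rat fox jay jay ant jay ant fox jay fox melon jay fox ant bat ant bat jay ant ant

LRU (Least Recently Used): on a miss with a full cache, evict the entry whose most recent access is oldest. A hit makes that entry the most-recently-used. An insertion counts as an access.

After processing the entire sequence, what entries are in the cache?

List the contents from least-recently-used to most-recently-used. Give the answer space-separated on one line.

LRU simulation (capacity=4):
  1. access elk: MISS. Cache (LRU->MRU): [elk]
  2. access elk: HIT. Cache (LRU->MRU): [elk]
  3. access elk: HIT. Cache (LRU->MRU): [elk]
  4. access elk: HIT. Cache (LRU->MRU): [elk]
  5. access ant: MISS. Cache (LRU->MRU): [elk ant]
  6. access elk: HIT. Cache (LRU->MRU): [ant elk]
  7. access elk: HIT. Cache (LRU->MRU): [ant elk]
  8. access ant: HIT. Cache (LRU->MRU): [elk ant]
  9. access rat: MISS. Cache (LRU->MRU): [elk ant rat]
  10. access fox: MISS. Cache (LRU->MRU): [elk ant rat fox]
  11. access jay: MISS, evict elk. Cache (LRU->MRU): [ant rat fox jay]
  12. access jay: HIT. Cache (LRU->MRU): [ant rat fox jay]
  13. access ant: HIT. Cache (LRU->MRU): [rat fox jay ant]
  14. access jay: HIT. Cache (LRU->MRU): [rat fox ant jay]
  15. access ant: HIT. Cache (LRU->MRU): [rat fox jay ant]
  16. access fox: HIT. Cache (LRU->MRU): [rat jay ant fox]
  17. access jay: HIT. Cache (LRU->MRU): [rat ant fox jay]
  18. access fox: HIT. Cache (LRU->MRU): [rat ant jay fox]
  19. access melon: MISS, evict rat. Cache (LRU->MRU): [ant jay fox melon]
  20. access jay: HIT. Cache (LRU->MRU): [ant fox melon jay]
  21. access fox: HIT. Cache (LRU->MRU): [ant melon jay fox]
  22. access ant: HIT. Cache (LRU->MRU): [melon jay fox ant]
  23. access bat: MISS, evict melon. Cache (LRU->MRU): [jay fox ant bat]
  24. access ant: HIT. Cache (LRU->MRU): [jay fox bat ant]
  25. access bat: HIT. Cache (LRU->MRU): [jay fox ant bat]
  26. access jay: HIT. Cache (LRU->MRU): [fox ant bat jay]
  27. access ant: HIT. Cache (LRU->MRU): [fox bat jay ant]
  28. access ant: HIT. Cache (LRU->MRU): [fox bat jay ant]
Total: 21 hits, 7 misses, 3 evictions

Answer: fox bat jay ant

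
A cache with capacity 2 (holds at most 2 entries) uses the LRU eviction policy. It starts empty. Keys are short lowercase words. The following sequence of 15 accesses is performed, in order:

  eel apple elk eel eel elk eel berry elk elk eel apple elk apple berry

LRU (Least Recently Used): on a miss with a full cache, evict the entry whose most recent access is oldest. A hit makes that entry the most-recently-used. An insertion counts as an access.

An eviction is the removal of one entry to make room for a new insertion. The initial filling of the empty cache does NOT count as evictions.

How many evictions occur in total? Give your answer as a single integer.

Answer: 8

Derivation:
LRU simulation (capacity=2):
  1. access eel: MISS. Cache (LRU->MRU): [eel]
  2. access apple: MISS. Cache (LRU->MRU): [eel apple]
  3. access elk: MISS, evict eel. Cache (LRU->MRU): [apple elk]
  4. access eel: MISS, evict apple. Cache (LRU->MRU): [elk eel]
  5. access eel: HIT. Cache (LRU->MRU): [elk eel]
  6. access elk: HIT. Cache (LRU->MRU): [eel elk]
  7. access eel: HIT. Cache (LRU->MRU): [elk eel]
  8. access berry: MISS, evict elk. Cache (LRU->MRU): [eel berry]
  9. access elk: MISS, evict eel. Cache (LRU->MRU): [berry elk]
  10. access elk: HIT. Cache (LRU->MRU): [berry elk]
  11. access eel: MISS, evict berry. Cache (LRU->MRU): [elk eel]
  12. access apple: MISS, evict elk. Cache (LRU->MRU): [eel apple]
  13. access elk: MISS, evict eel. Cache (LRU->MRU): [apple elk]
  14. access apple: HIT. Cache (LRU->MRU): [elk apple]
  15. access berry: MISS, evict elk. Cache (LRU->MRU): [apple berry]
Total: 5 hits, 10 misses, 8 evictions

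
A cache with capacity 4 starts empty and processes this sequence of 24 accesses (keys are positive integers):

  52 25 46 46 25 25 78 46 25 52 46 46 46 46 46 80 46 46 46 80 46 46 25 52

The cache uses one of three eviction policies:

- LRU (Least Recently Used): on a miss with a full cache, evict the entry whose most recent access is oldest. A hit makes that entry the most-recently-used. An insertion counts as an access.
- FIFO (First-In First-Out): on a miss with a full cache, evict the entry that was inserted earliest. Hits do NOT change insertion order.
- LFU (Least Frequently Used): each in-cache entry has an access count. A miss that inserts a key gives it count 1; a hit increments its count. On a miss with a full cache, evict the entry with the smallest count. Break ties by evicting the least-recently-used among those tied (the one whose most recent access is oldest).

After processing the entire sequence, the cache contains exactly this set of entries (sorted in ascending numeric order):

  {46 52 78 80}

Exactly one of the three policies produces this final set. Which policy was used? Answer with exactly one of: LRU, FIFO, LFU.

Simulating under each policy and comparing final sets:
  LRU: final set = {25 46 52 80} -> differs
  FIFO: final set = {46 52 78 80} -> MATCHES target
  LFU: final set = {25 46 52 80} -> differs
Only FIFO produces the target set.

Answer: FIFO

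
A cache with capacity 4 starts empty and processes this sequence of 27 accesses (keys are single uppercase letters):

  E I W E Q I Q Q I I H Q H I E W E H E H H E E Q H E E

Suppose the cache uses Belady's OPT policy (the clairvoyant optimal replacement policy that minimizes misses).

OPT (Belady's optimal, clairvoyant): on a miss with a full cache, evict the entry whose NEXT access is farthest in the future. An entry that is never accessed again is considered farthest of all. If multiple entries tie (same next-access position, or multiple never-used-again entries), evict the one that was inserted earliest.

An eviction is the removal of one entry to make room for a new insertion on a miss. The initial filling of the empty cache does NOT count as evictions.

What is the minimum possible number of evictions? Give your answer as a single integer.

Answer: 2

Derivation:
OPT (Belady) simulation (capacity=4):
  1. access E: MISS. Cache: [E]
  2. access I: MISS. Cache: [E I]
  3. access W: MISS. Cache: [E I W]
  4. access E: HIT. Next use of E: step 15. Cache: [E I W]
  5. access Q: MISS. Cache: [E I W Q]
  6. access I: HIT. Next use of I: step 9. Cache: [E I W Q]
  7. access Q: HIT. Next use of Q: step 8. Cache: [E I W Q]
  8. access Q: HIT. Next use of Q: step 12. Cache: [E I W Q]
  9. access I: HIT. Next use of I: step 10. Cache: [E I W Q]
  10. access I: HIT. Next use of I: step 14. Cache: [E I W Q]
  11. access H: MISS, evict W (next use: step 16). Cache: [E I Q H]
  12. access Q: HIT. Next use of Q: step 24. Cache: [E I Q H]
  13. access H: HIT. Next use of H: step 18. Cache: [E I Q H]
  14. access I: HIT. Next use of I: never. Cache: [E I Q H]
  15. access E: HIT. Next use of E: step 17. Cache: [E I Q H]
  16. access W: MISS, evict I (next use: never). Cache: [E Q H W]
  17. access E: HIT. Next use of E: step 19. Cache: [E Q H W]
  18. access H: HIT. Next use of H: step 20. Cache: [E Q H W]
  19. access E: HIT. Next use of E: step 22. Cache: [E Q H W]
  20. access H: HIT. Next use of H: step 21. Cache: [E Q H W]
  21. access H: HIT. Next use of H: step 25. Cache: [E Q H W]
  22. access E: HIT. Next use of E: step 23. Cache: [E Q H W]
  23. access E: HIT. Next use of E: step 26. Cache: [E Q H W]
  24. access Q: HIT. Next use of Q: never. Cache: [E Q H W]
  25. access H: HIT. Next use of H: never. Cache: [E Q H W]
  26. access E: HIT. Next use of E: step 27. Cache: [E Q H W]
  27. access E: HIT. Next use of E: never. Cache: [E Q H W]
Total: 21 hits, 6 misses, 2 evictions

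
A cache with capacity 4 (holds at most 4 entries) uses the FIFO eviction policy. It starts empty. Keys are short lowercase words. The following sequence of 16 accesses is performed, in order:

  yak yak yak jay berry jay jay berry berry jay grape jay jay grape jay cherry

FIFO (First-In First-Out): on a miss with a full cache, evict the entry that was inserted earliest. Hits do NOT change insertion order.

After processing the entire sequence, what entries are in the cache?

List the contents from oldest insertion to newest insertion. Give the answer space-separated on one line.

Answer: jay berry grape cherry

Derivation:
FIFO simulation (capacity=4):
  1. access yak: MISS. Cache (old->new): [yak]
  2. access yak: HIT. Cache (old->new): [yak]
  3. access yak: HIT. Cache (old->new): [yak]
  4. access jay: MISS. Cache (old->new): [yak jay]
  5. access berry: MISS. Cache (old->new): [yak jay berry]
  6. access jay: HIT. Cache (old->new): [yak jay berry]
  7. access jay: HIT. Cache (old->new): [yak jay berry]
  8. access berry: HIT. Cache (old->new): [yak jay berry]
  9. access berry: HIT. Cache (old->new): [yak jay berry]
  10. access jay: HIT. Cache (old->new): [yak jay berry]
  11. access grape: MISS. Cache (old->new): [yak jay berry grape]
  12. access jay: HIT. Cache (old->new): [yak jay berry grape]
  13. access jay: HIT. Cache (old->new): [yak jay berry grape]
  14. access grape: HIT. Cache (old->new): [yak jay berry grape]
  15. access jay: HIT. Cache (old->new): [yak jay berry grape]
  16. access cherry: MISS, evict yak. Cache (old->new): [jay berry grape cherry]
Total: 11 hits, 5 misses, 1 evictions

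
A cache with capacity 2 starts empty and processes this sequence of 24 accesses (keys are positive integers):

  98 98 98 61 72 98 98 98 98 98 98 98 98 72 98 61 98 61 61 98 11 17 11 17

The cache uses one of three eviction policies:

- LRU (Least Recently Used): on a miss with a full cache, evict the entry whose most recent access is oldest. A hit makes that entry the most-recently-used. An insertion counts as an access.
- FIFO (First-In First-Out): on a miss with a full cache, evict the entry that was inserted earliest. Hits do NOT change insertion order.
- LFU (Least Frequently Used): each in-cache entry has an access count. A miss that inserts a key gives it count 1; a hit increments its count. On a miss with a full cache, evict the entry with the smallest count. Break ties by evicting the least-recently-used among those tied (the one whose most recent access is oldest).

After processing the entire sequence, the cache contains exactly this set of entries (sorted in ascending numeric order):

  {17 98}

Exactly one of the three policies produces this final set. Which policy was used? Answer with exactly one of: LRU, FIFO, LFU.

Answer: LFU

Derivation:
Simulating under each policy and comparing final sets:
  LRU: final set = {11 17} -> differs
  FIFO: final set = {11 17} -> differs
  LFU: final set = {17 98} -> MATCHES target
Only LFU produces the target set.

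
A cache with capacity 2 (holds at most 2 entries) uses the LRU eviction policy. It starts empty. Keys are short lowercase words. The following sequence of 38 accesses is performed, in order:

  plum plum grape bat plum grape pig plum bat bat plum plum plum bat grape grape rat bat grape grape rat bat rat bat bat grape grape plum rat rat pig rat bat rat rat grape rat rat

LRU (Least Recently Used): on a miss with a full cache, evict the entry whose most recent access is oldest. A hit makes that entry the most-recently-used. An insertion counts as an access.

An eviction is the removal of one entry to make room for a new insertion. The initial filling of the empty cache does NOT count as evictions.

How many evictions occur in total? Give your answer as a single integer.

LRU simulation (capacity=2):
  1. access plum: MISS. Cache (LRU->MRU): [plum]
  2. access plum: HIT. Cache (LRU->MRU): [plum]
  3. access grape: MISS. Cache (LRU->MRU): [plum grape]
  4. access bat: MISS, evict plum. Cache (LRU->MRU): [grape bat]
  5. access plum: MISS, evict grape. Cache (LRU->MRU): [bat plum]
  6. access grape: MISS, evict bat. Cache (LRU->MRU): [plum grape]
  7. access pig: MISS, evict plum. Cache (LRU->MRU): [grape pig]
  8. access plum: MISS, evict grape. Cache (LRU->MRU): [pig plum]
  9. access bat: MISS, evict pig. Cache (LRU->MRU): [plum bat]
  10. access bat: HIT. Cache (LRU->MRU): [plum bat]
  11. access plum: HIT. Cache (LRU->MRU): [bat plum]
  12. access plum: HIT. Cache (LRU->MRU): [bat plum]
  13. access plum: HIT. Cache (LRU->MRU): [bat plum]
  14. access bat: HIT. Cache (LRU->MRU): [plum bat]
  15. access grape: MISS, evict plum. Cache (LRU->MRU): [bat grape]
  16. access grape: HIT. Cache (LRU->MRU): [bat grape]
  17. access rat: MISS, evict bat. Cache (LRU->MRU): [grape rat]
  18. access bat: MISS, evict grape. Cache (LRU->MRU): [rat bat]
  19. access grape: MISS, evict rat. Cache (LRU->MRU): [bat grape]
  20. access grape: HIT. Cache (LRU->MRU): [bat grape]
  21. access rat: MISS, evict bat. Cache (LRU->MRU): [grape rat]
  22. access bat: MISS, evict grape. Cache (LRU->MRU): [rat bat]
  23. access rat: HIT. Cache (LRU->MRU): [bat rat]
  24. access bat: HIT. Cache (LRU->MRU): [rat bat]
  25. access bat: HIT. Cache (LRU->MRU): [rat bat]
  26. access grape: MISS, evict rat. Cache (LRU->MRU): [bat grape]
  27. access grape: HIT. Cache (LRU->MRU): [bat grape]
  28. access plum: MISS, evict bat. Cache (LRU->MRU): [grape plum]
  29. access rat: MISS, evict grape. Cache (LRU->MRU): [plum rat]
  30. access rat: HIT. Cache (LRU->MRU): [plum rat]
  31. access pig: MISS, evict plum. Cache (LRU->MRU): [rat pig]
  32. access rat: HIT. Cache (LRU->MRU): [pig rat]
  33. access bat: MISS, evict pig. Cache (LRU->MRU): [rat bat]
  34. access rat: HIT. Cache (LRU->MRU): [bat rat]
  35. access rat: HIT. Cache (LRU->MRU): [bat rat]
  36. access grape: MISS, evict bat. Cache (LRU->MRU): [rat grape]
  37. access rat: HIT. Cache (LRU->MRU): [grape rat]
  38. access rat: HIT. Cache (LRU->MRU): [grape rat]
Total: 18 hits, 20 misses, 18 evictions

Answer: 18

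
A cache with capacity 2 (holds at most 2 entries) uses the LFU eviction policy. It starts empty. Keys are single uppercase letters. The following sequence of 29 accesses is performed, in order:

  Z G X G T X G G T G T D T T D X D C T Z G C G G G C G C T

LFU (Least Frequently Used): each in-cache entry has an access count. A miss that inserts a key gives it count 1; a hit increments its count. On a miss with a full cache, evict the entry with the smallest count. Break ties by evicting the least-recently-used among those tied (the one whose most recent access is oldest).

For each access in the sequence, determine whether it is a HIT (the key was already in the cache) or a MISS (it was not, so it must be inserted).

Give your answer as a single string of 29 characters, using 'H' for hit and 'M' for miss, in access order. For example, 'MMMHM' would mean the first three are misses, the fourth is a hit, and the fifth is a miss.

Answer: MMMHMMHHMHHMMHMMMMMMHMHHHHHHM

Derivation:
LFU simulation (capacity=2):
  1. access Z: MISS. Cache: [Z(c=1)]
  2. access G: MISS. Cache: [Z(c=1) G(c=1)]
  3. access X: MISS, evict Z(c=1). Cache: [G(c=1) X(c=1)]
  4. access G: HIT, count now 2. Cache: [X(c=1) G(c=2)]
  5. access T: MISS, evict X(c=1). Cache: [T(c=1) G(c=2)]
  6. access X: MISS, evict T(c=1). Cache: [X(c=1) G(c=2)]
  7. access G: HIT, count now 3. Cache: [X(c=1) G(c=3)]
  8. access G: HIT, count now 4. Cache: [X(c=1) G(c=4)]
  9. access T: MISS, evict X(c=1). Cache: [T(c=1) G(c=4)]
  10. access G: HIT, count now 5. Cache: [T(c=1) G(c=5)]
  11. access T: HIT, count now 2. Cache: [T(c=2) G(c=5)]
  12. access D: MISS, evict T(c=2). Cache: [D(c=1) G(c=5)]
  13. access T: MISS, evict D(c=1). Cache: [T(c=1) G(c=5)]
  14. access T: HIT, count now 2. Cache: [T(c=2) G(c=5)]
  15. access D: MISS, evict T(c=2). Cache: [D(c=1) G(c=5)]
  16. access X: MISS, evict D(c=1). Cache: [X(c=1) G(c=5)]
  17. access D: MISS, evict X(c=1). Cache: [D(c=1) G(c=5)]
  18. access C: MISS, evict D(c=1). Cache: [C(c=1) G(c=5)]
  19. access T: MISS, evict C(c=1). Cache: [T(c=1) G(c=5)]
  20. access Z: MISS, evict T(c=1). Cache: [Z(c=1) G(c=5)]
  21. access G: HIT, count now 6. Cache: [Z(c=1) G(c=6)]
  22. access C: MISS, evict Z(c=1). Cache: [C(c=1) G(c=6)]
  23. access G: HIT, count now 7. Cache: [C(c=1) G(c=7)]
  24. access G: HIT, count now 8. Cache: [C(c=1) G(c=8)]
  25. access G: HIT, count now 9. Cache: [C(c=1) G(c=9)]
  26. access C: HIT, count now 2. Cache: [C(c=2) G(c=9)]
  27. access G: HIT, count now 10. Cache: [C(c=2) G(c=10)]
  28. access C: HIT, count now 3. Cache: [C(c=3) G(c=10)]
  29. access T: MISS, evict C(c=3). Cache: [T(c=1) G(c=10)]
Total: 13 hits, 16 misses, 14 evictions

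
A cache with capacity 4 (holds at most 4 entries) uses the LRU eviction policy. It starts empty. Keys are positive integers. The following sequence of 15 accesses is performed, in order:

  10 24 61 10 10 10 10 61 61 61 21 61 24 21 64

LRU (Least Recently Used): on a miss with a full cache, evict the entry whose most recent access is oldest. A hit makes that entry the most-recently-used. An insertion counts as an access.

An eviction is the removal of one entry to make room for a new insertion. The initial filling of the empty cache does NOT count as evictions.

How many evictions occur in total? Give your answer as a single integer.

Answer: 1

Derivation:
LRU simulation (capacity=4):
  1. access 10: MISS. Cache (LRU->MRU): [10]
  2. access 24: MISS. Cache (LRU->MRU): [10 24]
  3. access 61: MISS. Cache (LRU->MRU): [10 24 61]
  4. access 10: HIT. Cache (LRU->MRU): [24 61 10]
  5. access 10: HIT. Cache (LRU->MRU): [24 61 10]
  6. access 10: HIT. Cache (LRU->MRU): [24 61 10]
  7. access 10: HIT. Cache (LRU->MRU): [24 61 10]
  8. access 61: HIT. Cache (LRU->MRU): [24 10 61]
  9. access 61: HIT. Cache (LRU->MRU): [24 10 61]
  10. access 61: HIT. Cache (LRU->MRU): [24 10 61]
  11. access 21: MISS. Cache (LRU->MRU): [24 10 61 21]
  12. access 61: HIT. Cache (LRU->MRU): [24 10 21 61]
  13. access 24: HIT. Cache (LRU->MRU): [10 21 61 24]
  14. access 21: HIT. Cache (LRU->MRU): [10 61 24 21]
  15. access 64: MISS, evict 10. Cache (LRU->MRU): [61 24 21 64]
Total: 10 hits, 5 misses, 1 evictions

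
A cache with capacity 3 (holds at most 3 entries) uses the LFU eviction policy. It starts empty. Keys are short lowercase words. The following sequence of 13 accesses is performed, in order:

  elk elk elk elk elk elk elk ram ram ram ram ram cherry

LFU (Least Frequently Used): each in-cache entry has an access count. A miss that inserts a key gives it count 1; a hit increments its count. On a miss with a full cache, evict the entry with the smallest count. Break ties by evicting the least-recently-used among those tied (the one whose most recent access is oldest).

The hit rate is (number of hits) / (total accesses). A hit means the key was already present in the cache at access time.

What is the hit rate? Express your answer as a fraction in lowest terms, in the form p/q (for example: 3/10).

LFU simulation (capacity=3):
  1. access elk: MISS. Cache: [elk(c=1)]
  2. access elk: HIT, count now 2. Cache: [elk(c=2)]
  3. access elk: HIT, count now 3. Cache: [elk(c=3)]
  4. access elk: HIT, count now 4. Cache: [elk(c=4)]
  5. access elk: HIT, count now 5. Cache: [elk(c=5)]
  6. access elk: HIT, count now 6. Cache: [elk(c=6)]
  7. access elk: HIT, count now 7. Cache: [elk(c=7)]
  8. access ram: MISS. Cache: [ram(c=1) elk(c=7)]
  9. access ram: HIT, count now 2. Cache: [ram(c=2) elk(c=7)]
  10. access ram: HIT, count now 3. Cache: [ram(c=3) elk(c=7)]
  11. access ram: HIT, count now 4. Cache: [ram(c=4) elk(c=7)]
  12. access ram: HIT, count now 5. Cache: [ram(c=5) elk(c=7)]
  13. access cherry: MISS. Cache: [cherry(c=1) ram(c=5) elk(c=7)]
Total: 10 hits, 3 misses, 0 evictions

Hit rate = 10/13

Answer: 10/13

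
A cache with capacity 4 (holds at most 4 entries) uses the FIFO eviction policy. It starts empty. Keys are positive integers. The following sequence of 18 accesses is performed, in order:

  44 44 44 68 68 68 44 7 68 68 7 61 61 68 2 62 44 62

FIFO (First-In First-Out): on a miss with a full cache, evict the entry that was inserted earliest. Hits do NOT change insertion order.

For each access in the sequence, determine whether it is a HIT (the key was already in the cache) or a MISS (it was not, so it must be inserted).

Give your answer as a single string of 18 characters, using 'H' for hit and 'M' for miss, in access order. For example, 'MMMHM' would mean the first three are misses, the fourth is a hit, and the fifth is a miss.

Answer: MHHMHHHMHHHMHHMMMH

Derivation:
FIFO simulation (capacity=4):
  1. access 44: MISS. Cache (old->new): [44]
  2. access 44: HIT. Cache (old->new): [44]
  3. access 44: HIT. Cache (old->new): [44]
  4. access 68: MISS. Cache (old->new): [44 68]
  5. access 68: HIT. Cache (old->new): [44 68]
  6. access 68: HIT. Cache (old->new): [44 68]
  7. access 44: HIT. Cache (old->new): [44 68]
  8. access 7: MISS. Cache (old->new): [44 68 7]
  9. access 68: HIT. Cache (old->new): [44 68 7]
  10. access 68: HIT. Cache (old->new): [44 68 7]
  11. access 7: HIT. Cache (old->new): [44 68 7]
  12. access 61: MISS. Cache (old->new): [44 68 7 61]
  13. access 61: HIT. Cache (old->new): [44 68 7 61]
  14. access 68: HIT. Cache (old->new): [44 68 7 61]
  15. access 2: MISS, evict 44. Cache (old->new): [68 7 61 2]
  16. access 62: MISS, evict 68. Cache (old->new): [7 61 2 62]
  17. access 44: MISS, evict 7. Cache (old->new): [61 2 62 44]
  18. access 62: HIT. Cache (old->new): [61 2 62 44]
Total: 11 hits, 7 misses, 3 evictions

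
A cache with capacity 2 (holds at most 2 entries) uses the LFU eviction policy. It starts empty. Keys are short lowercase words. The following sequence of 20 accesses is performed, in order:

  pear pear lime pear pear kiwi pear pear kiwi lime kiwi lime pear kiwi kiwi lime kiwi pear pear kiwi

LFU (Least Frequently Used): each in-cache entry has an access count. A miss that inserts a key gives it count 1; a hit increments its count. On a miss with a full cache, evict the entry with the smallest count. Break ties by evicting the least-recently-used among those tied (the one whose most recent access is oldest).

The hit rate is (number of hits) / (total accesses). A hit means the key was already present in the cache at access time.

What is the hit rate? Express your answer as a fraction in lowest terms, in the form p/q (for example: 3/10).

LFU simulation (capacity=2):
  1. access pear: MISS. Cache: [pear(c=1)]
  2. access pear: HIT, count now 2. Cache: [pear(c=2)]
  3. access lime: MISS. Cache: [lime(c=1) pear(c=2)]
  4. access pear: HIT, count now 3. Cache: [lime(c=1) pear(c=3)]
  5. access pear: HIT, count now 4. Cache: [lime(c=1) pear(c=4)]
  6. access kiwi: MISS, evict lime(c=1). Cache: [kiwi(c=1) pear(c=4)]
  7. access pear: HIT, count now 5. Cache: [kiwi(c=1) pear(c=5)]
  8. access pear: HIT, count now 6. Cache: [kiwi(c=1) pear(c=6)]
  9. access kiwi: HIT, count now 2. Cache: [kiwi(c=2) pear(c=6)]
  10. access lime: MISS, evict kiwi(c=2). Cache: [lime(c=1) pear(c=6)]
  11. access kiwi: MISS, evict lime(c=1). Cache: [kiwi(c=1) pear(c=6)]
  12. access lime: MISS, evict kiwi(c=1). Cache: [lime(c=1) pear(c=6)]
  13. access pear: HIT, count now 7. Cache: [lime(c=1) pear(c=7)]
  14. access kiwi: MISS, evict lime(c=1). Cache: [kiwi(c=1) pear(c=7)]
  15. access kiwi: HIT, count now 2. Cache: [kiwi(c=2) pear(c=7)]
  16. access lime: MISS, evict kiwi(c=2). Cache: [lime(c=1) pear(c=7)]
  17. access kiwi: MISS, evict lime(c=1). Cache: [kiwi(c=1) pear(c=7)]
  18. access pear: HIT, count now 8. Cache: [kiwi(c=1) pear(c=8)]
  19. access pear: HIT, count now 9. Cache: [kiwi(c=1) pear(c=9)]
  20. access kiwi: HIT, count now 2. Cache: [kiwi(c=2) pear(c=9)]
Total: 11 hits, 9 misses, 7 evictions

Hit rate = 11/20

Answer: 11/20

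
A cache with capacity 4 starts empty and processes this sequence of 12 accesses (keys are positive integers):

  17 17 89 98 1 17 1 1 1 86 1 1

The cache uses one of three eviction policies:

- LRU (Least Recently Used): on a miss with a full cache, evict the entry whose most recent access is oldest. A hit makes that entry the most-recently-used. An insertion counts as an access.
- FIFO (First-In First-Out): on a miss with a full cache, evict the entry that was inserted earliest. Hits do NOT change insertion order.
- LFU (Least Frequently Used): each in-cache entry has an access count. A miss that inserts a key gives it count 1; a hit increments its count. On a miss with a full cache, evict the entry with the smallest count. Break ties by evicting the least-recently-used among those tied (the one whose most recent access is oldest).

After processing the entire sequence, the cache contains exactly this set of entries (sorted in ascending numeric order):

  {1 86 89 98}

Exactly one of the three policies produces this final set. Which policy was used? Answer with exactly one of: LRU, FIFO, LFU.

Answer: FIFO

Derivation:
Simulating under each policy and comparing final sets:
  LRU: final set = {1 17 86 98} -> differs
  FIFO: final set = {1 86 89 98} -> MATCHES target
  LFU: final set = {1 17 86 98} -> differs
Only FIFO produces the target set.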